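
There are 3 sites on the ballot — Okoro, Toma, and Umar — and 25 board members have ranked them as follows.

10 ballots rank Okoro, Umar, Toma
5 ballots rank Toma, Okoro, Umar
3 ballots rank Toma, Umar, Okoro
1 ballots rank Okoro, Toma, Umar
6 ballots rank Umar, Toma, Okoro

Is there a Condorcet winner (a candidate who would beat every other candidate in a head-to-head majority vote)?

Head-to-head results (25 voters total):
Okoro vs Toma: Toma wins 14–11.
Okoro vs Umar: Okoro wins 16–9.
Toma vs Umar: Umar wins 16–9.
No candidate beats all others: Okoro beats Umar beats Toma beats Okoro, a majority cycle.

No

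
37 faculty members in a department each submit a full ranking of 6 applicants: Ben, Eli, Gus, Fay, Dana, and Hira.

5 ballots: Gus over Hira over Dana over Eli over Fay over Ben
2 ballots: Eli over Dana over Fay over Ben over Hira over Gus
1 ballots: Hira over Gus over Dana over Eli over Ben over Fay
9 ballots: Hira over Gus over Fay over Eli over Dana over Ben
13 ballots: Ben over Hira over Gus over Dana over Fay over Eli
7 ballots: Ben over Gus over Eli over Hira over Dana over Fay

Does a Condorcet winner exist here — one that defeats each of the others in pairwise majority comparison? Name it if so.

Ben

Head-to-head results (37 voters total):
Ben vs Eli: Ben wins 20–17.
Ben vs Gus: Ben wins 22–15.
Ben vs Fay: Ben wins 21–16.
Ben vs Dana: Ben wins 20–17.
Ben vs Hira: Ben wins 22–15.
Eli vs Gus: Gus wins 35–2.
Eli vs Fay: Fay wins 22–15.
Eli vs Dana: Dana wins 19–18.
Eli vs Hira: Hira wins 28–9.
Gus vs Fay: Gus wins 35–2.
Gus vs Dana: Gus wins 35–2.
Gus vs Hira: Hira wins 25–12.
Fay vs Dana: Dana wins 28–9.
Fay vs Hira: Hira wins 35–2.
Dana vs Hira: Hira wins 35–2.
Ben beats each rival — Eli (20–17), Gus (22–15), Fay (21–16), Dana (20–17), Hira (22–15) — so Ben is the Condorcet winner.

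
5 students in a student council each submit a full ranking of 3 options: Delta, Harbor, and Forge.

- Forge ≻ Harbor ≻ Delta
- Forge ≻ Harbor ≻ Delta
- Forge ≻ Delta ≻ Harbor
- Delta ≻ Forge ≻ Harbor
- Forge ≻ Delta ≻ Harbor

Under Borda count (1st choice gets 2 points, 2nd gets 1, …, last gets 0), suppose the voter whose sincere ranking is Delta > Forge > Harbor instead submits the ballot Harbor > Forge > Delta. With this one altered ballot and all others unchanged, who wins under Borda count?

Borda totals with the altered ballot: Delta 2, Harbor 4, Forge 9.
The winner is unchanged: still Forge.

Forge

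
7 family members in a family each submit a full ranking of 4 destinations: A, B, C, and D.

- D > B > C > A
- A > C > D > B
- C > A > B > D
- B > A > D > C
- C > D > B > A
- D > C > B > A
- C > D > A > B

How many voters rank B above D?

2

Ballots ranking B above D: 2.
Ballots ranking D above B: 5.
So 2 of 7 voters prefer B to D.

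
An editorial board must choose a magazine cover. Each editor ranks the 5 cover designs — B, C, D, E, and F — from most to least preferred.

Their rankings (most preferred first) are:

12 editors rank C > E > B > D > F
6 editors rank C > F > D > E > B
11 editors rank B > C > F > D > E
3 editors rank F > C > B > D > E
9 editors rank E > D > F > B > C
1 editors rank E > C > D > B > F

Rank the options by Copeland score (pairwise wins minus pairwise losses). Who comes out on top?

Pairwise results:
  B vs C: C wins 22–20.
  B vs D: B wins 26–16.
  B vs E: E wins 28–14.
  B vs F: B wins 24–18.
  C vs D: C wins 33–9.
  C vs E: C wins 32–10.
  C vs F: C wins 30–12.
  D vs E: E wins 22–20.
  D vs F: D wins 22–20.
  E vs F: E wins 22–20.
Copeland scores (wins − losses):
  B: 2 − 2 = 0
  C: 4 − 0 = 4
  D: 1 − 3 = -2
  E: 3 − 1 = 2
  F: 0 − 4 = -4
C has the best Copeland score.

C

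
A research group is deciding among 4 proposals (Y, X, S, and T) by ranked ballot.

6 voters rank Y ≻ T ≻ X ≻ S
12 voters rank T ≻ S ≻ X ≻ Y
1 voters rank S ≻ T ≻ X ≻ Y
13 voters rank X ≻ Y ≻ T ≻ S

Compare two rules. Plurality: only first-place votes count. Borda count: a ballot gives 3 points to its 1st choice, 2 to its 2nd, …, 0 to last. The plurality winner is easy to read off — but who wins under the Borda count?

T

Plurality first-place counts: Y 6, X 13, S 1, T 12 → X.
Borda totals: Y 44, X 58, S 27, T 63 → T.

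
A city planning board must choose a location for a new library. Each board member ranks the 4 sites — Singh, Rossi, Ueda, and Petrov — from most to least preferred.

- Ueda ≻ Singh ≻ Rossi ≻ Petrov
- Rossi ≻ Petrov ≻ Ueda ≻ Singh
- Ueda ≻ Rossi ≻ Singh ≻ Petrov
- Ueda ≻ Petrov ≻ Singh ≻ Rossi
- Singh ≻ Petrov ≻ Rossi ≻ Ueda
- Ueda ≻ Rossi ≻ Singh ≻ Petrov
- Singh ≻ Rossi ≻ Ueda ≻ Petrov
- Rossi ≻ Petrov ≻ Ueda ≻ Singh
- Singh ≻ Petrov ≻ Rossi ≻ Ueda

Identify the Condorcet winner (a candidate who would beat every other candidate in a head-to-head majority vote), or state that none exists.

None — there is no Condorcet winner

Head-to-head results (9 voters total):
Singh vs Rossi: Singh wins 5–4.
Singh vs Ueda: Ueda wins 6–3.
Singh vs Petrov: Singh wins 6–3.
Rossi vs Ueda: Rossi wins 5–4.
Rossi vs Petrov: Rossi wins 6–3.
Ueda vs Petrov: Ueda wins 5–4.
No candidate beats all others: Singh beats Rossi beats Ueda beats Singh, a majority cycle.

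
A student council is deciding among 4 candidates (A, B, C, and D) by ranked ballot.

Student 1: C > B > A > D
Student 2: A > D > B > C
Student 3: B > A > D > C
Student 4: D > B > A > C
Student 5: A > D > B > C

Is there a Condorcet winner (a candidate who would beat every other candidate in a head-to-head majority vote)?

No

Head-to-head results (5 voters total):
A vs B: B wins 3–2.
A vs C: A wins 4–1.
A vs D: A wins 4–1.
B vs C: B wins 4–1.
B vs D: D wins 3–2.
C vs D: D wins 4–1.
No candidate beats all others: A beats D beats B beats A, a majority cycle.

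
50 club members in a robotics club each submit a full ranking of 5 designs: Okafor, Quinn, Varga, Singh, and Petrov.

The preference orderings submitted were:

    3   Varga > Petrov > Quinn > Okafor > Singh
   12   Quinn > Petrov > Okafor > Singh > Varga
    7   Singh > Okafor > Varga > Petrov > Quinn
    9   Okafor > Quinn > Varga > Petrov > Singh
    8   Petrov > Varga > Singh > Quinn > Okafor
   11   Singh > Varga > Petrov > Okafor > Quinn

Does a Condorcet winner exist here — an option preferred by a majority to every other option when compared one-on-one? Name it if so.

Head-to-head results (50 voters total):
Okafor vs Quinn: Okafor wins 27–23.
Okafor vs Varga: Okafor wins 28–22.
Okafor vs Singh: Singh wins 26–24.
Okafor vs Petrov: Petrov wins 34–16.
Quinn vs Varga: Varga wins 29–21.
Quinn vs Singh: Singh wins 26–24.
Quinn vs Petrov: Petrov wins 29–21.
Varga vs Singh: Singh wins 30–20.
Varga vs Petrov: Varga wins 30–20.
Singh vs Petrov: Petrov wins 32–18.
No candidate beats all others: Okafor beats Varga beats Petrov beats Okafor, a majority cycle.

No Condorcet winner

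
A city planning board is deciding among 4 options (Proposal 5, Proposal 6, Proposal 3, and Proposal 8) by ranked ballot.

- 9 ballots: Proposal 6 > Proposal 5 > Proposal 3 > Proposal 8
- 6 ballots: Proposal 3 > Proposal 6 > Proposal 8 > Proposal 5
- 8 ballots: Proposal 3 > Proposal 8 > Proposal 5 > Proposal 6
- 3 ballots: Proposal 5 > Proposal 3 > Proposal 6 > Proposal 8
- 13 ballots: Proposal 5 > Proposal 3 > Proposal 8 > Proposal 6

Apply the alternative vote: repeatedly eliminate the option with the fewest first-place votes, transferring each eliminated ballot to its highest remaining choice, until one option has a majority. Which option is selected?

Round 1: Proposal 5 16, Proposal 3 14, Proposal 6 9, Proposal 8 0. Proposal 8 has the fewest and is eliminated.
Round 2: Proposal 5 16, Proposal 3 14, Proposal 6 9. Proposal 6 has the fewest and is eliminated.
Round 3: Proposal 5 25, Proposal 3 14. Proposal 5 has a majority.

Proposal 5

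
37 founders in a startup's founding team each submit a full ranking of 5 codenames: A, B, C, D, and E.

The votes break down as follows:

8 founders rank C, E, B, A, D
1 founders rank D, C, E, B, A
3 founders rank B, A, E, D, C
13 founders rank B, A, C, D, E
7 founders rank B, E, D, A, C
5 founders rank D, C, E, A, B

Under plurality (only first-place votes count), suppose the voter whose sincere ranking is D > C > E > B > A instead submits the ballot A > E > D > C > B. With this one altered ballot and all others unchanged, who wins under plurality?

B

First-place totals with the altered ballot: A 1, B 23, C 8, D 5, E 0.
The winner is unchanged: still B.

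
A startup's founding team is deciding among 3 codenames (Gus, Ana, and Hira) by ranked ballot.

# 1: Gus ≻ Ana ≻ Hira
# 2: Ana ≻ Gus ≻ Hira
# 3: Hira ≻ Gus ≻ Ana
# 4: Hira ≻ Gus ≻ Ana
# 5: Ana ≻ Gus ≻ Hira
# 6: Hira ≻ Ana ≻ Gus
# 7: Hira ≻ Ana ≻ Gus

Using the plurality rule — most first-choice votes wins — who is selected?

Hira

First-place vote totals:
  Gus: 1
  Ana: 2
  Hira: 4
Hira has the most first-place votes.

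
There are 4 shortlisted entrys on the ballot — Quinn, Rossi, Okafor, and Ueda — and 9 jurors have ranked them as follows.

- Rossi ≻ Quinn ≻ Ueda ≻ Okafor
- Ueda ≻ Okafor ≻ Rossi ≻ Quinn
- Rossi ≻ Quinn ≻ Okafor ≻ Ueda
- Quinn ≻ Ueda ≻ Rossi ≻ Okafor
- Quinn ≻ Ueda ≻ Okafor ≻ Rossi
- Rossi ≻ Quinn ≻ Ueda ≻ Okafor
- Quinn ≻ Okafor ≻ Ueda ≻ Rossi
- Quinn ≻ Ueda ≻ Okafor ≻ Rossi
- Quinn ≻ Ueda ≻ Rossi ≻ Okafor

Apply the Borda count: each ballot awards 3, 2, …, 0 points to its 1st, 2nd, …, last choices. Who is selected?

Borda scores:
  Quinn: 2 + 0 + 2 + 3 + 3 + 2 + 3 + 3 + 3 = 21
  Rossi: 3 + 1 + 3 + 1 + 0 + 3 + 0 + 0 + 1 = 12
  Okafor: 0 + 2 + 1 + 0 + 1 + 0 + 2 + 1 + 0 = 7
  Ueda: 1 + 3 + 0 + 2 + 2 + 1 + 1 + 2 + 2 = 14
Quinn has the highest total.

Quinn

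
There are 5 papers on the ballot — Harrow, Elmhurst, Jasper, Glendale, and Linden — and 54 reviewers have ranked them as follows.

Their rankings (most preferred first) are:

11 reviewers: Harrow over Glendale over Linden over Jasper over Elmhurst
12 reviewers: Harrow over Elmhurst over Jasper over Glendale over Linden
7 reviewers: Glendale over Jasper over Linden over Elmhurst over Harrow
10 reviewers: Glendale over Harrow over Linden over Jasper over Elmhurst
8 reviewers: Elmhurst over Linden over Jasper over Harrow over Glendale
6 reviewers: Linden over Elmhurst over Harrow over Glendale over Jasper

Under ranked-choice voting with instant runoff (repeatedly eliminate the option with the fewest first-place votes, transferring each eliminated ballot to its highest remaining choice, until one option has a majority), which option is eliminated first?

Jasper

Round 1: Harrow 23, Glendale 17, Elmhurst 8, Linden 6, Jasper 0. Jasper has the fewest and is eliminated.
Round 2: Harrow 23, Glendale 17, Elmhurst 8, Linden 6. Linden has the fewest and is eliminated.
Round 3: Harrow 23, Glendale 17, Elmhurst 14. Elmhurst has the fewest and is eliminated.
Round 4: Harrow 37, Glendale 17. Harrow has a majority.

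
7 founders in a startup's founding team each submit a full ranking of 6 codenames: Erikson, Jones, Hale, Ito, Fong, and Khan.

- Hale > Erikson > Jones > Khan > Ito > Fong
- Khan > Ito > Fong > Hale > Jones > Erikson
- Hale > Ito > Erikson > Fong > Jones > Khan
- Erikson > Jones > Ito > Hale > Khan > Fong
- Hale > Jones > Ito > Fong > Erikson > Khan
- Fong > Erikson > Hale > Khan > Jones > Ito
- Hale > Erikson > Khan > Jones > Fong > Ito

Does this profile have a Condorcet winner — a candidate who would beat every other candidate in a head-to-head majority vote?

Yes

Head-to-head results (7 voters total):
Erikson vs Jones: Erikson wins 5–2.
Erikson vs Hale: Hale wins 5–2.
Erikson vs Ito: Erikson wins 4–3.
Erikson vs Fong: Erikson wins 4–3.
Erikson vs Khan: Erikson wins 6–1.
Jones vs Hale: Hale wins 6–1.
Jones vs Ito: Jones wins 5–2.
Jones vs Fong: Jones wins 4–3.
Jones vs Khan: Jones wins 4–3.
Hale vs Ito: Hale wins 5–2.
Hale vs Fong: Hale wins 5–2.
Hale vs Khan: Hale wins 6–1.
Ito vs Fong: Ito wins 5–2.
Ito vs Khan: Khan wins 4–3.
Fong vs Khan: Khan wins 4–3.
Hale beats each rival — Erikson (5–2), Jones (6–1), Ito (5–2), Fong (5–2), Khan (6–1) — so Hale is the Condorcet winner.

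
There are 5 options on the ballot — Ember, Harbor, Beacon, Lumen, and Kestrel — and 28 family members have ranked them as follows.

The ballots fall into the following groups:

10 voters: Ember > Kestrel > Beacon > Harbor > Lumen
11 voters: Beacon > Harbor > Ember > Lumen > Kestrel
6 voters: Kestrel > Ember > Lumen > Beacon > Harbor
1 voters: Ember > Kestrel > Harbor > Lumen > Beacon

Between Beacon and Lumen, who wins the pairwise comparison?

Beacon

Ballots ranking Beacon above Lumen: 10+11 = 21.
Ballots ranking Lumen above Beacon: 6+1 = 7.
Beacon wins the head-to-head, 21–7.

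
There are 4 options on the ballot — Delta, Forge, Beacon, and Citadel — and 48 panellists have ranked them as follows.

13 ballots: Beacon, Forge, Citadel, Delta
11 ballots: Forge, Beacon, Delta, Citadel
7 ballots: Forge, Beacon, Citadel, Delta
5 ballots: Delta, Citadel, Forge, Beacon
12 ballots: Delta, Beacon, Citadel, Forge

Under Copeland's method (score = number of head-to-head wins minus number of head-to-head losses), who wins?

Pairwise results:
  Delta vs Forge: Forge wins 31–17.
  Delta vs Beacon: Beacon wins 31–17.
  Delta vs Citadel: Delta wins 28–20.
  Forge vs Beacon: Beacon wins 25–23.
  Forge vs Citadel: Forge wins 31–17.
  Beacon vs Citadel: Beacon wins 43–5.
Copeland scores (wins − losses):
  Delta: 1 − 2 = -1
  Forge: 2 − 1 = 1
  Beacon: 3 − 0 = 3
  Citadel: 0 − 3 = -3
Beacon has the best Copeland score.

Beacon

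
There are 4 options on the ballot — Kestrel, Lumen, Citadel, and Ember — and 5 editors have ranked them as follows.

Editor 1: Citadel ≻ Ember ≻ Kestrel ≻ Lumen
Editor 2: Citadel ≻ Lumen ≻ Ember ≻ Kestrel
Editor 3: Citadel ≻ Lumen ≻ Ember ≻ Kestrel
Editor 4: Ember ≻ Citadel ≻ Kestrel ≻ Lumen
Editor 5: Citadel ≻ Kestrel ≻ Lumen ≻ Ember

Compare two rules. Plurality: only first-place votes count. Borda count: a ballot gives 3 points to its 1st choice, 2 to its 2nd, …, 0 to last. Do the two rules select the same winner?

Yes

Plurality first-place counts: Kestrel 0, Lumen 0, Citadel 4, Ember 1 → Citadel.
Borda totals: Kestrel 4, Lumen 5, Citadel 14, Ember 7 → Citadel.
The two rules agree on Citadel.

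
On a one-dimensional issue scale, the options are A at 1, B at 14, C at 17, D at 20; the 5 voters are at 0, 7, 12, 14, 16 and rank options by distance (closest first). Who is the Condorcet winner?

With single-peaked preferences on a line, the Condorcet winner is the candidate closest to the median voter.
The median voter (position 12) is closest to B at 14.
Check: B vs C — voters closer to B: 4 of 5.

B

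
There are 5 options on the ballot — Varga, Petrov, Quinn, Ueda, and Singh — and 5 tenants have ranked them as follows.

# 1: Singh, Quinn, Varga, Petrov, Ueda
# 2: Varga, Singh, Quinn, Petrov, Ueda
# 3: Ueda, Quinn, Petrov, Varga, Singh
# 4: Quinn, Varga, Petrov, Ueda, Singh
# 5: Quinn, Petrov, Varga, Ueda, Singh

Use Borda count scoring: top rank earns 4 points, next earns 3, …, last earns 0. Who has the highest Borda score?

Quinn

Borda scores:
  Varga: 2 + 4 + 1 + 3 + 2 = 12
  Petrov: 1 + 1 + 2 + 2 + 3 = 9
  Quinn: 3 + 2 + 3 + 4 + 4 = 16
  Ueda: 0 + 0 + 4 + 1 + 1 = 6
  Singh: 4 + 3 + 0 + 0 + 0 = 7
Quinn has the highest total.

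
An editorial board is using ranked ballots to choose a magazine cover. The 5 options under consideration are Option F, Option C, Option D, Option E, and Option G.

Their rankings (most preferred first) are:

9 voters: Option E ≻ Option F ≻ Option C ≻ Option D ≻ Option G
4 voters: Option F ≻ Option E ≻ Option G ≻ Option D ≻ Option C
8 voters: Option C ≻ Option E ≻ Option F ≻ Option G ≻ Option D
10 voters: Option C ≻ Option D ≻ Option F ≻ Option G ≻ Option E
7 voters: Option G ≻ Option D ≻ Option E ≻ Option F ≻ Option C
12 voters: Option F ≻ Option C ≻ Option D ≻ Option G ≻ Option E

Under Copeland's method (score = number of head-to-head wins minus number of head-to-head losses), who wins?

Pairwise results:
  Option F vs Option C: Option F wins 32–18.
  Option F vs Option D: Option F wins 33–17.
  Option F vs Option E: Option F wins 26–24.
  Option F vs Option G: Option F wins 43–7.
  Option C vs Option D: Option C wins 39–11.
  Option C vs Option E: Option C wins 30–20.
  Option C vs Option G: Option C wins 39–11.
  Option D vs Option E: Option D wins 29–21.
  Option D vs Option G: Option D wins 31–19.
  Option E vs Option G: Option G wins 29–21.
Copeland scores (wins − losses):
  Option F: 4 − 0 = 4
  Option C: 3 − 1 = 2
  Option D: 2 − 2 = 0
  Option E: 0 − 4 = -4
  Option G: 1 − 3 = -2
Option F has the best Copeland score.

Option F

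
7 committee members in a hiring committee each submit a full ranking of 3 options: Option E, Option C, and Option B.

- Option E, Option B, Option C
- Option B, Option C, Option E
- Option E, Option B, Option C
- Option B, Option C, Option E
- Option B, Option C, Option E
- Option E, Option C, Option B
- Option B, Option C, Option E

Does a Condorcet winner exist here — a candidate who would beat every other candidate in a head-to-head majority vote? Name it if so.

Option B

Head-to-head results (7 voters total):
Option E vs Option C: Option C wins 4–3.
Option E vs Option B: Option B wins 4–3.
Option C vs Option B: Option B wins 6–1.
Option B beats each rival — Option E (4–3), Option C (6–1) — so Option B is the Condorcet winner.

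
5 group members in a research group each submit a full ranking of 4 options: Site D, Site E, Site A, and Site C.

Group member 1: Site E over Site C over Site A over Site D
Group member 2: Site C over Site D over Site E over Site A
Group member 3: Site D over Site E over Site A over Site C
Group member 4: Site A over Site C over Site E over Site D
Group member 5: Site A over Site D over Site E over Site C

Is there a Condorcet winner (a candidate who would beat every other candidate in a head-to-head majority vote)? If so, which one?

Head-to-head results (5 voters total):
Site D vs Site E: Site D wins 3–2.
Site D vs Site A: Site A wins 3–2.
Site D vs Site C: Site C wins 3–2.
Site E vs Site A: Site E wins 3–2.
Site E vs Site C: Site E wins 3–2.
Site A vs Site C: Site A wins 3–2.
No candidate beats all others: Site D beats Site E beats Site A beats Site D, a majority cycle.

There is no Condorcet winner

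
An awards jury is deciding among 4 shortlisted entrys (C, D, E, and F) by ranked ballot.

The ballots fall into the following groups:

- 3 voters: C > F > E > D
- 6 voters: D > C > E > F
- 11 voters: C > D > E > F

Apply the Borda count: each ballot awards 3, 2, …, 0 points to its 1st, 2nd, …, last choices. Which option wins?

Borda scores:
  C: 3·3 + 6·2 + 11·3 = 54
  D: 3·0 + 6·3 + 11·2 = 40
  E: 3·1 + 6·1 + 11·1 = 20
  F: 3·2 + 6·0 + 11·0 = 6
C has the highest total.

C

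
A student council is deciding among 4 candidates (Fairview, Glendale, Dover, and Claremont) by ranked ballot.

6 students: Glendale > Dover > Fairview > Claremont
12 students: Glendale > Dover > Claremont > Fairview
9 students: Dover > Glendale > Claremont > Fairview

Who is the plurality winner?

Glendale

First-place vote totals:
  Fairview: 0
  Glendale: 18
  Dover: 9
  Claremont: 0
Glendale has the most first-place votes.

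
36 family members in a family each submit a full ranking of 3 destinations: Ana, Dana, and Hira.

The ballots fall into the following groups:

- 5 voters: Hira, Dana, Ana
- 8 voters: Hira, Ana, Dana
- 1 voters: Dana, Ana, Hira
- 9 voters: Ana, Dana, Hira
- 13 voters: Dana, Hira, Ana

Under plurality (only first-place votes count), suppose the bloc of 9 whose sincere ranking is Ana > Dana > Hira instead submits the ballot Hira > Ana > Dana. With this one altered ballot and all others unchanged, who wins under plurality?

First-place totals with the altered ballot: Ana 0, Dana 14, Hira 22.
The switch changes the winner from Dana to Hira.

Hira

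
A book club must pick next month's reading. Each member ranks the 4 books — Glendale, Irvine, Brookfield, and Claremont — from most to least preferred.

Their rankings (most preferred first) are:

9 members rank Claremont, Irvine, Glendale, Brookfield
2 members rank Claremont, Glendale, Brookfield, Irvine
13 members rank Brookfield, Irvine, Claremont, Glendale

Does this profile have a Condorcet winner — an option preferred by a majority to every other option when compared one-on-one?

Yes

Head-to-head results (24 voters total):
Glendale vs Irvine: Irvine wins 22–2.
Glendale vs Brookfield: Brookfield wins 13–11.
Glendale vs Claremont: Claremont wins 24–0.
Irvine vs Brookfield: Brookfield wins 15–9.
Irvine vs Claremont: Irvine wins 13–11.
Brookfield vs Claremont: Brookfield wins 13–11.
Brookfield beats each rival — Glendale (13–11), Irvine (15–9), Claremont (13–11) — so Brookfield is the Condorcet winner.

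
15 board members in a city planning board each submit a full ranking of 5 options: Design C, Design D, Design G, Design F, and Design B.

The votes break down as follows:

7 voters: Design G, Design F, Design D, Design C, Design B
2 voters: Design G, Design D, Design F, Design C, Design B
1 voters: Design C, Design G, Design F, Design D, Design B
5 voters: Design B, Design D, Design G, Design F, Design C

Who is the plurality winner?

Design G

First-place vote totals:
  Design C: 1
  Design D: 0
  Design G: 9
  Design F: 0
  Design B: 5
Design G has the most first-place votes.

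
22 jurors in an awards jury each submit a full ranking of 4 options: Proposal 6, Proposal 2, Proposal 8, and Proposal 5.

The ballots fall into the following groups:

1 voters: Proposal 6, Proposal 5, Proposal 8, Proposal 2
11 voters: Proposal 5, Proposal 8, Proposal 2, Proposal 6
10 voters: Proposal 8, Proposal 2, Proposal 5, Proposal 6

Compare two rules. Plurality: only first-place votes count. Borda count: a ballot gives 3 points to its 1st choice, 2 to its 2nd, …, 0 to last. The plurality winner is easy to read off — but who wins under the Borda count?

Plurality first-place counts: Proposal 6 1, Proposal 2 0, Proposal 8 10, Proposal 5 11 → Proposal 5.
Borda totals: Proposal 6 3, Proposal 2 31, Proposal 8 53, Proposal 5 45 → Proposal 8.

Proposal 8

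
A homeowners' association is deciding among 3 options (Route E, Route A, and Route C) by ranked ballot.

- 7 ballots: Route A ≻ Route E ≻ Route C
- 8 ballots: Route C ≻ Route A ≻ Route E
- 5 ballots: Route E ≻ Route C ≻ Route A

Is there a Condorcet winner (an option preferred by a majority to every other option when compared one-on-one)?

Head-to-head results (20 voters total):
Route E vs Route A: Route A wins 15–5.
Route E vs Route C: Route E wins 12–8.
Route A vs Route C: Route C wins 13–7.
No candidate beats all others: Route E beats Route C beats Route A beats Route E, a majority cycle.

No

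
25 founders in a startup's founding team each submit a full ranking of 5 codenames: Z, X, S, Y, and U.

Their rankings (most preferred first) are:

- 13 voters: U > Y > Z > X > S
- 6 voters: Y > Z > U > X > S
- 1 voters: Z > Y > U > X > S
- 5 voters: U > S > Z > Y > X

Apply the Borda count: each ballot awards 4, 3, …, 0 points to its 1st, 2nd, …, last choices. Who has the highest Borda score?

U

Borda scores:
  Z: 13·2 + 6·3 + 4 + 5·2 = 58
  X: 13·1 + 6·1 + 1 + 5·0 = 20
  S: 13·0 + 6·0 + 0 + 5·3 = 15
  Y: 13·3 + 6·4 + 3 + 5·1 = 71
  U: 13·4 + 6·2 + 2 + 5·4 = 86
U has the highest total.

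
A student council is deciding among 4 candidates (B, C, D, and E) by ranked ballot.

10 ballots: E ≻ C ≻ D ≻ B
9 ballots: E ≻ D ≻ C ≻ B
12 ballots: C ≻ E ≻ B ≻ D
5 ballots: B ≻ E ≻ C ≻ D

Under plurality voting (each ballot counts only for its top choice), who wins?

First-place vote totals:
  B: 5
  C: 12
  D: 0
  E: 19
E has the most first-place votes.

E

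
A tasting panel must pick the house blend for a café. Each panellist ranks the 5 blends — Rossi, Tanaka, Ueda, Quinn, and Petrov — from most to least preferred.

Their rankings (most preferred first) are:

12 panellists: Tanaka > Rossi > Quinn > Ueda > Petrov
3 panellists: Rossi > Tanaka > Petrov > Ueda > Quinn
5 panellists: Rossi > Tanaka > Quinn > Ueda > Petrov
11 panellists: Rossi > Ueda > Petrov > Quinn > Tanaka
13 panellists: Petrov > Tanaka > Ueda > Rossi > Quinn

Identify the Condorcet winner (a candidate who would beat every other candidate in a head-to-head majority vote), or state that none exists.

Head-to-head results (44 voters total):
Rossi vs Tanaka: Tanaka wins 25–19.
Rossi vs Ueda: Rossi wins 31–13.
Rossi vs Quinn: Rossi wins 44–0.
Rossi vs Petrov: Rossi wins 31–13.
Tanaka vs Ueda: Tanaka wins 33–11.
Tanaka vs Quinn: Tanaka wins 33–11.
Tanaka vs Petrov: Petrov wins 24–20.
Ueda vs Quinn: Ueda wins 27–17.
Ueda vs Petrov: Ueda wins 28–16.
Quinn vs Petrov: Petrov wins 27–17.
No candidate beats all others: Rossi beats Petrov beats Tanaka beats Rossi, a majority cycle.

There is no Condorcet winner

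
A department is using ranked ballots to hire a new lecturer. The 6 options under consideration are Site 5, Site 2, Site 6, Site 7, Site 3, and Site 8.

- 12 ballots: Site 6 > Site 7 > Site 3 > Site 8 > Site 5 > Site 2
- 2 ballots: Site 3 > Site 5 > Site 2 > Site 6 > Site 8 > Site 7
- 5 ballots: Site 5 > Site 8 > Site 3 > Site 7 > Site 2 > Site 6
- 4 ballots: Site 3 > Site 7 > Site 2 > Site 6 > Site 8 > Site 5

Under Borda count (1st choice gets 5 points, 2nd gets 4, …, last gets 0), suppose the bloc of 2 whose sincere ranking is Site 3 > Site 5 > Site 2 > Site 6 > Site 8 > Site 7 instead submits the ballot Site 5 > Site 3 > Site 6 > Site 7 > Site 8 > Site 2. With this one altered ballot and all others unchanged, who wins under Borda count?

Site 3

Borda totals with the altered ballot: Site 5 47, Site 2 17, Site 6 74, Site 7 78, Site 3 79, Site 8 50.
The winner is unchanged: still Site 3.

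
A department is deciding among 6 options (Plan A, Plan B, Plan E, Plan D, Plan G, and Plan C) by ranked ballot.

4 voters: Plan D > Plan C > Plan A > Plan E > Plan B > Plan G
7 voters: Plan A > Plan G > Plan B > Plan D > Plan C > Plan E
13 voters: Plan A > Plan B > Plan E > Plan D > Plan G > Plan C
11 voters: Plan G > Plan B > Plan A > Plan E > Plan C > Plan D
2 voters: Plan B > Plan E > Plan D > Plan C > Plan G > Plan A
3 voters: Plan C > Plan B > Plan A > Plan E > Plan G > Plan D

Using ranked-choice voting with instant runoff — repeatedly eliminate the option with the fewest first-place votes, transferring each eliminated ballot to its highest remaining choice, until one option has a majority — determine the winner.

Plan A

Round 1: Plan A 20, Plan G 11, Plan D 4, Plan C 3, Plan B 2, Plan E 0. Plan E has the fewest and is eliminated.
Round 2: Plan A 20, Plan G 11, Plan D 4, Plan C 3, Plan B 2. Plan B has the fewest and is eliminated.
Round 3: Plan A 20, Plan G 11, Plan D 6, Plan C 3. Plan C has the fewest and is eliminated.
Round 4: Plan A 23, Plan G 11, Plan D 6. Plan A has a majority.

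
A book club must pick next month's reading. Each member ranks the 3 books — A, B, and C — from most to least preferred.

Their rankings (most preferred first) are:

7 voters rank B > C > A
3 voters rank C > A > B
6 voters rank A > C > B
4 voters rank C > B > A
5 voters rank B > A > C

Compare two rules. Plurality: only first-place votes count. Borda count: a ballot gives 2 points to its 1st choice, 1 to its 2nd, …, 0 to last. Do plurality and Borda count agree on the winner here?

Yes

Plurality first-place counts: A 6, B 12, C 7 → B.
Borda totals: A 20, B 28, C 27 → B.
The two rules agree on B.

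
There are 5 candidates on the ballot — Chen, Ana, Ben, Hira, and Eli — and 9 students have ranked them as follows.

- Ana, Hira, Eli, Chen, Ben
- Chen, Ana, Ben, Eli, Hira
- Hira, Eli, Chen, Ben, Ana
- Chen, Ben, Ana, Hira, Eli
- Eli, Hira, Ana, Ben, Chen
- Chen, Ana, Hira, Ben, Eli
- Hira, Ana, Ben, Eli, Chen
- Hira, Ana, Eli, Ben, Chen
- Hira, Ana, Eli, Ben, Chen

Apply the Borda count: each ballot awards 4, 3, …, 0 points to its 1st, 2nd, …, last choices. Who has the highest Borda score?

Hira

Borda scores:
  Chen: 1 + 4 + 2 + 4 + 0 + 4 + 0 + 0 + 0 = 15
  Ana: 4 + 3 + 0 + 2 + 2 + 3 + 3 + 3 + 3 = 23
  Ben: 0 + 2 + 1 + 3 + 1 + 1 + 2 + 1 + 1 = 12
  Hira: 3 + 0 + 4 + 1 + 3 + 2 + 4 + 4 + 4 = 25
  Eli: 2 + 1 + 3 + 0 + 4 + 0 + 1 + 2 + 2 = 15
Hira has the highest total.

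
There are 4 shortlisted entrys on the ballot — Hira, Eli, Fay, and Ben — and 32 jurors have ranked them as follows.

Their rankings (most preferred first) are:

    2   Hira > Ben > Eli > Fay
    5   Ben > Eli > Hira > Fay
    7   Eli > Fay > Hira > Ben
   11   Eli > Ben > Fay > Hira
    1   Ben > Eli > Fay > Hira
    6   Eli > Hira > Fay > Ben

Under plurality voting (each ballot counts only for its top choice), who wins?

First-place vote totals:
  Hira: 2
  Eli: 24
  Fay: 0
  Ben: 6
Eli has the most first-place votes.

Eli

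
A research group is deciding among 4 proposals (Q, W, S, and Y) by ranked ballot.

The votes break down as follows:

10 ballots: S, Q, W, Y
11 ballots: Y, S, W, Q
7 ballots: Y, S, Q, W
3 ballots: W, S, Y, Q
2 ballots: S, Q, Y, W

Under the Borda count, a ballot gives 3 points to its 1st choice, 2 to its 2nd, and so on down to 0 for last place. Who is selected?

S

Borda scores:
  Q: 10·2 + 11·0 + 7·1 + 3·0 + 2·2 = 31
  W: 10·1 + 11·1 + 7·0 + 3·3 + 2·0 = 30
  S: 10·3 + 11·2 + 7·2 + 3·2 + 2·3 = 78
  Y: 10·0 + 11·3 + 7·3 + 3·1 + 2·1 = 59
S has the highest total.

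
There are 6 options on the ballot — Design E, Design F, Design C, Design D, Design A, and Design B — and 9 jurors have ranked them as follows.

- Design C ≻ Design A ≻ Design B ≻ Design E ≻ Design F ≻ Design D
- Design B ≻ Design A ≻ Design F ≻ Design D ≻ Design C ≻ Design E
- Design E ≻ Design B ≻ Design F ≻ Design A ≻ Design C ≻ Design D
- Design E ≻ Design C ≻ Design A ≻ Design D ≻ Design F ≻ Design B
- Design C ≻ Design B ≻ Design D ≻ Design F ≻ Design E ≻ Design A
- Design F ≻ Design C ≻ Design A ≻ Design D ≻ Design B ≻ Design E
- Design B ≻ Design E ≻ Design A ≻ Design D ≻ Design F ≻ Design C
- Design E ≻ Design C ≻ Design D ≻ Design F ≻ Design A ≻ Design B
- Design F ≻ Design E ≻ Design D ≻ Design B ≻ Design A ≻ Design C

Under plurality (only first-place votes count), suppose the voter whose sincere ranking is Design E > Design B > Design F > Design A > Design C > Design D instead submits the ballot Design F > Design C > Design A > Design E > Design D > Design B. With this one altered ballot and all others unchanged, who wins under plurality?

First-place totals with the altered ballot: Design E 2, Design F 3, Design C 2, Design D 0, Design A 0, Design B 2.
The switch changes the winner from Design E to Design F.

Design F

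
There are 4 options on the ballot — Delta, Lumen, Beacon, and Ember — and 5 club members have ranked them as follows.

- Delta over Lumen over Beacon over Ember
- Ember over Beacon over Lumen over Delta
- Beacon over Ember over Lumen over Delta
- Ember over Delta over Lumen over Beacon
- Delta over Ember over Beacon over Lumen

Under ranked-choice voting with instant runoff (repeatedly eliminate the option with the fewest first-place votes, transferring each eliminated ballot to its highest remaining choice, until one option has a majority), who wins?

Round 1: Delta 2, Ember 2, Beacon 1, Lumen 0. Lumen has the fewest and is eliminated.
Round 2: Delta 2, Ember 2, Beacon 1. Beacon has the fewest and is eliminated.
Round 3: Ember 3, Delta 2. Ember has a majority.

Ember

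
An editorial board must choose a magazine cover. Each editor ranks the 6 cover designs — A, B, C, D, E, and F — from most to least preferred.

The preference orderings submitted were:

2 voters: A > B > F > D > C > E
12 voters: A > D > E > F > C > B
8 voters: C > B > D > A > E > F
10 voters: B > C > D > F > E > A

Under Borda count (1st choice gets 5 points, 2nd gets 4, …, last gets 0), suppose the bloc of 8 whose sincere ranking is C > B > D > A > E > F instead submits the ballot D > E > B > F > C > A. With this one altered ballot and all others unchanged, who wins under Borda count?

Borda totals with the altered ballot: A 70, B 82, C 62, D 122, E 78, F 66.
The winner is unchanged: still D.

D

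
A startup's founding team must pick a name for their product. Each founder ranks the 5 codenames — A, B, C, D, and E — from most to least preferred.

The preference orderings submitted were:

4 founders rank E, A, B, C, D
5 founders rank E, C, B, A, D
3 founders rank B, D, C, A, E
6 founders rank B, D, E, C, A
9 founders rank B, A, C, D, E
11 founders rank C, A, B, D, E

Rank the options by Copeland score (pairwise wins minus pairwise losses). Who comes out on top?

B

Pairwise results:
  A vs B: B wins 23–15.
  A vs C: C wins 25–13.
  A vs D: A wins 29–9.
  A vs E: A wins 23–15.
  B vs C: B wins 22–16.
  B vs D: B wins 38–0.
  B vs E: B wins 29–9.
  C vs D: C wins 29–9.
  C vs E: C wins 23–15.
  D vs E: D wins 29–9.
Copeland scores (wins − losses):
  A: 2 − 2 = 0
  B: 4 − 0 = 4
  C: 3 − 1 = 2
  D: 1 − 3 = -2
  E: 0 − 4 = -4
B has the best Copeland score.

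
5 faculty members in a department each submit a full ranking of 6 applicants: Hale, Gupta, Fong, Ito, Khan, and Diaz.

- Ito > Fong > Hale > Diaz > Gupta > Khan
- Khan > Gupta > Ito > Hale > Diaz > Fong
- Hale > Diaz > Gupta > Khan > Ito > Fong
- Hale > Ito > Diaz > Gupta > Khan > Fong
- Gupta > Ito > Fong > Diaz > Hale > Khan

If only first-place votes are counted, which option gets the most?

First-place vote totals:
  Hale: 2
  Gupta: 1
  Fong: 0
  Ito: 1
  Khan: 1
  Diaz: 0
Hale has the most first-place votes.

Hale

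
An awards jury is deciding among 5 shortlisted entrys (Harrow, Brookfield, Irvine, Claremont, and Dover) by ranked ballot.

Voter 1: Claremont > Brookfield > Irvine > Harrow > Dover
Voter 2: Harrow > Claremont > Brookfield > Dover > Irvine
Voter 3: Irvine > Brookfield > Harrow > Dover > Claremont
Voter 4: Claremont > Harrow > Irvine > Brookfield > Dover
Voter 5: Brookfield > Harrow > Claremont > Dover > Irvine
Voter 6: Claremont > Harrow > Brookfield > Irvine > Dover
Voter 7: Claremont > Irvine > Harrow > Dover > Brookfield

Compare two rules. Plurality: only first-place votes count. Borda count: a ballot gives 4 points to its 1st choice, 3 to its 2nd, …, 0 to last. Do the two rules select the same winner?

Plurality first-place counts: Harrow 1, Brookfield 1, Irvine 1, Claremont 4, Dover 0 → Claremont.
Borda totals: Harrow 18, Brookfield 15, Irvine 12, Claremont 21, Dover 4 → Claremont.
The two rules agree on Claremont.

Yes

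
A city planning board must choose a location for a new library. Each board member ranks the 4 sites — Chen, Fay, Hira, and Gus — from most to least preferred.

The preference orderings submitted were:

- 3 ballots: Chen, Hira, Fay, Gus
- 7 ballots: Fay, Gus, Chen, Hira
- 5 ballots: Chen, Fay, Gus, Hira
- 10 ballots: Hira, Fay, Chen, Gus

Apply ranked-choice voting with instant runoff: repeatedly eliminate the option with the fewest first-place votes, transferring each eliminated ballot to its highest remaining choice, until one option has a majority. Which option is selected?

Chen

Round 1: Hira 10, Chen 8, Fay 7, Gus 0. Gus has the fewest and is eliminated.
Round 2: Hira 10, Chen 8, Fay 7. Fay has the fewest and is eliminated.
Round 3: Chen 15, Hira 10. Chen has a majority.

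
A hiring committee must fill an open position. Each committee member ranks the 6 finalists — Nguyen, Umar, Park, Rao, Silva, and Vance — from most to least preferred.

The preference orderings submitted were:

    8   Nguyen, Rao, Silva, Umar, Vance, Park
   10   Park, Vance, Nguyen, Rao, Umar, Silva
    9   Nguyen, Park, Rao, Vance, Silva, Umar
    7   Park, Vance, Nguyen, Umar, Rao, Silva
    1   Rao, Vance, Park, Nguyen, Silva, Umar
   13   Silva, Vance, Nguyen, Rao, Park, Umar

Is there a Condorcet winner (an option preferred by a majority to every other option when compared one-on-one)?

No

Head-to-head results (48 voters total):
Nguyen vs Umar: Nguyen wins 48–0.
Nguyen vs Park: Nguyen wins 30–18.
Nguyen vs Rao: Nguyen wins 47–1.
Nguyen vs Silva: Nguyen wins 35–13.
Nguyen vs Vance: Vance wins 31–17.
Umar vs Park: Park wins 40–8.
Umar vs Rao: Rao wins 41–7.
Umar vs Silva: Silva wins 31–17.
Umar vs Vance: Vance wins 40–8.
Park vs Rao: Park wins 26–22.
Park vs Silva: Park wins 27–21.
Park vs Vance: Park wins 26–22.
Rao vs Silva: Rao wins 35–13.
Rao vs Vance: Vance wins 30–18.
Silva vs Vance: Vance wins 27–21.
No candidate beats all others: Nguyen beats Park beats Vance beats Nguyen, a majority cycle.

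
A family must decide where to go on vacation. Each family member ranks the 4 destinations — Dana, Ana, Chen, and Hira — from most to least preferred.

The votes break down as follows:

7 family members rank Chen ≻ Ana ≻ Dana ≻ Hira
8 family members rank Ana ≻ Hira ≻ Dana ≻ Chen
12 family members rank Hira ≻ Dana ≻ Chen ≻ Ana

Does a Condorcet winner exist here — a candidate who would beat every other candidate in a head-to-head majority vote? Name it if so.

None — there is no Condorcet winner

Head-to-head results (27 voters total):
Dana vs Ana: Ana wins 15–12.
Dana vs Chen: Dana wins 20–7.
Dana vs Hira: Hira wins 20–7.
Ana vs Chen: Chen wins 19–8.
Ana vs Hira: Ana wins 15–12.
Chen vs Hira: Hira wins 20–7.
No candidate beats all others: Dana beats Chen beats Ana beats Dana, a majority cycle.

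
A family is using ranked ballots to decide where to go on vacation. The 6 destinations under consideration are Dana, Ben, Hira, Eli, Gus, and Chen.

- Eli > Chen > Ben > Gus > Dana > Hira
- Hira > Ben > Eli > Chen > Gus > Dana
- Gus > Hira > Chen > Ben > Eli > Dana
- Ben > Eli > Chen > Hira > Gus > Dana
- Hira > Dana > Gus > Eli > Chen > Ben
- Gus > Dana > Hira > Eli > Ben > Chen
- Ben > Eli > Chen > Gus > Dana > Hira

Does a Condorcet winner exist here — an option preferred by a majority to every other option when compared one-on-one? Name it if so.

Head-to-head results (7 voters total):
Dana vs Ben: Ben wins 5–2.
Dana vs Hira: Hira wins 4–3.
Dana vs Eli: Eli wins 5–2.
Dana vs Gus: Gus wins 6–1.
Dana vs Chen: Chen wins 5–2.
Ben vs Hira: Hira wins 4–3.
Ben vs Eli: Ben wins 4–3.
Ben vs Gus: Ben wins 4–3.
Ben vs Chen: Ben wins 4–3.
Hira vs Eli: Hira wins 4–3.
Hira vs Gus: Gus wins 4–3.
Hira vs Chen: Hira wins 4–3.
Eli vs Gus: Eli wins 4–3.
Eli vs Chen: Eli wins 6–1.
Gus vs Chen: Chen wins 4–3.
No candidate beats all others: Ben beats Gus beats Hira beats Ben, a majority cycle.

None — there is no Condorcet winner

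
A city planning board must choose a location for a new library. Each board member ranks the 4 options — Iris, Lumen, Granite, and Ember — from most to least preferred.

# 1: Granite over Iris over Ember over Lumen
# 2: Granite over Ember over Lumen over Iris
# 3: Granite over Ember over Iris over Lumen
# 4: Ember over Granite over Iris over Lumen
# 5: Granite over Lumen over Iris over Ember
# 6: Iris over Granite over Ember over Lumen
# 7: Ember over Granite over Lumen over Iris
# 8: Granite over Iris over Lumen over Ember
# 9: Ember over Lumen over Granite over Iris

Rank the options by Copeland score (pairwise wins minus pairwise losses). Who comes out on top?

Pairwise results:
  Iris vs Lumen: Iris wins 5–4.
  Iris vs Granite: Granite wins 8–1.
  Iris vs Ember: Ember wins 5–4.
  Lumen vs Granite: Granite wins 8–1.
  Lumen vs Ember: Ember wins 7–2.
  Granite vs Ember: Granite wins 6–3.
Copeland scores (wins − losses):
  Iris: 1 − 2 = -1
  Lumen: 0 − 3 = -3
  Granite: 3 − 0 = 3
  Ember: 2 − 1 = 1
Granite has the best Copeland score.

Granite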